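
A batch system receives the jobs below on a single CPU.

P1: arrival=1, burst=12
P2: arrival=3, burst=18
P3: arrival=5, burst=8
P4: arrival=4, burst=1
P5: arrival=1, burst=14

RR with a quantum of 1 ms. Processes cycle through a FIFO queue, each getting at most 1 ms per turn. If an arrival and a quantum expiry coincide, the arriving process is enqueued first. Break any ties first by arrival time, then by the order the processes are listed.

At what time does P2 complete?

Gantt: | idle 0-1 | P1 1-2 | P5 2-3 | P1 3-4 | P2 4-5 | P5 5-6 | P4 6-7 | P1 7-8 | P3 8-9 | P2 9-10 | P5 10-11 | P1 11-12 | P3 12-13 | P2 13-14 | P5 14-15 | P1 15-16 | P3 16-17 | P2 17-18 | P5 18-19 | P1 19-20 | P3 20-21 | P2 21-22 | P5 22-23 | P1 23-24 | P3 24-25 | P2 25-26 | P5 26-27 | P1 27-28 | P3 28-29 | P2 29-30 | P5 30-31 | P1 31-32 | P3 32-33 | P2 33-34 | P5 34-35 | P1 35-36 | P3 36-37 | P2 37-38 | P5 38-39 | P1 39-40 | P2 40-41 | P5 41-42 | P1 42-43 | P2 43-44 | P5 44-45 | P2 45-46 | P5 46-47 | P2 47-48 | P5 48-49 | P2 49-54 |
Completion: P1=43  P2=54  P3=37  P4=7  P5=49

54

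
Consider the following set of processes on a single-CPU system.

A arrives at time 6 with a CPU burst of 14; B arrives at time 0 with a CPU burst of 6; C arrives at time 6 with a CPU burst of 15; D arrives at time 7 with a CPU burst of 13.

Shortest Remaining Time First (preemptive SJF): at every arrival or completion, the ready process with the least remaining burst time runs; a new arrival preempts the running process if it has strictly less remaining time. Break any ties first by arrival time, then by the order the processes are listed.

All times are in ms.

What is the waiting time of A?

Timeline: | B 0-6 | A 6-20 | D 20-33 | C 33-48 |
Completion: A=20  B=6  C=48  D=33
Waiting(A) = turnaround − burst = 14 − 14 = 0

0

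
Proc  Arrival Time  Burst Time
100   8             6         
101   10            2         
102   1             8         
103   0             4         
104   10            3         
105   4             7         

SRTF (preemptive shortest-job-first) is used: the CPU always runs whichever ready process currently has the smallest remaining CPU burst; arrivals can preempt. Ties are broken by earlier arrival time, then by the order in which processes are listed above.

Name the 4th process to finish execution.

104

Schedule: | 103 0-4 | 105 4-11 | 101 11-13 | 104 13-16 | 100 16-22 | 102 22-30 |
Completion: 100=22  101=13  102=30  103=4  104=16  105=11
Finish order: 103 → 105 → 101 → 104 → 100 → 102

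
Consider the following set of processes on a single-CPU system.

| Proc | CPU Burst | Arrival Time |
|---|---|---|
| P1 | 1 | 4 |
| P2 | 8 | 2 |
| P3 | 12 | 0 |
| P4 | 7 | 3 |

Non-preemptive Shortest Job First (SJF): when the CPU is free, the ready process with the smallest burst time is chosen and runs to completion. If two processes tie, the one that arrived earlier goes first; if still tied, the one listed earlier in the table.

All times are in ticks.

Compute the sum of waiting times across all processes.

36

Schedule: | P3 0-12 | P1 12-13 | P4 13-20 | P2 20-28 |
Completion: P1=13  P2=28  P3=12  P4=20
Waiting = turnaround − burst: P1=8, P2=18, P3=0, P4=10
Total waiting = 8 + 18 + 0 + 10 = 36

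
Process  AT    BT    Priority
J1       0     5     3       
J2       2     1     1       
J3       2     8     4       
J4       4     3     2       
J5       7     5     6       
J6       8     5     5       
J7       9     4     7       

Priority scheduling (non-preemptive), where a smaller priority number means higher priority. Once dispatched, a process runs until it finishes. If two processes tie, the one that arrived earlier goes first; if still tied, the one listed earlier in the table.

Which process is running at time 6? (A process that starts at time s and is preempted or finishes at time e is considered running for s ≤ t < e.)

Timeline: | J1 0-5 | J2 5-6 | J4 6-9 | J3 9-17 | J6 17-22 | J5 22-27 | J7 27-31 |
Completion: J1=5  J2=6  J3=17  J4=9  J5=27  J6=22  J7=31
Turnaround (C−A): J1=5  J2=4  J3=15  J4=5  J5=20  J6=14  J7=22

J4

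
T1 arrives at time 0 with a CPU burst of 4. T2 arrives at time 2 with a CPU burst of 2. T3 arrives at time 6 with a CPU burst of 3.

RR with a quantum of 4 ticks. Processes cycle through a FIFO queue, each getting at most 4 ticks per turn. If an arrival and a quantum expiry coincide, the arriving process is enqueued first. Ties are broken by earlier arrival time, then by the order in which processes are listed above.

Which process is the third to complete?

Gantt: | T1 0-4 | T2 4-6 | T3 6-9 |
Completion: T1=4  T2=6  T3=9
Finish order: T1 → T2 → T3

T3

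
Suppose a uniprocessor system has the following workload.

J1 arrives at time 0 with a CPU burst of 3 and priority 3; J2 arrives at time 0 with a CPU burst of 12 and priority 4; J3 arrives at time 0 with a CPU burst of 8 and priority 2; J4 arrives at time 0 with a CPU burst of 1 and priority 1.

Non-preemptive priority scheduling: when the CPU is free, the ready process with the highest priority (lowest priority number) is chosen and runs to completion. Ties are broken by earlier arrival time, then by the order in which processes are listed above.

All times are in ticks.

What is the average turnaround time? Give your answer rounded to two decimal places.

11.50

Schedule: | J4 0-1 | J3 1-9 | J1 9-12 | J2 12-24 |
Completion: J1=12  J2=24  J3=9  J4=1
Turnaround (C−A): J1=12  J2=24  J3=9  J4=1
Turnaround times: J1=12, J2=24, J3=9, J4=1
Average turnaround = (12+24+9+1) / 4 = 46/4 = 11.50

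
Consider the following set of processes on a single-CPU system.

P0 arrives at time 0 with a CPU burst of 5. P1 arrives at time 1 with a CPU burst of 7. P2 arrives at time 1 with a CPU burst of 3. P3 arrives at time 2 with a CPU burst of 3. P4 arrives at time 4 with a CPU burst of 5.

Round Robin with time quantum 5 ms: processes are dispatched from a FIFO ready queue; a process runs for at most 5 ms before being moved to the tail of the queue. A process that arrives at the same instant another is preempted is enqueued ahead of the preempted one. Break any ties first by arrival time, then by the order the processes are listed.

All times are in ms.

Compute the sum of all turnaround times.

Schedule: | P0 0-5 | P1 5-10 | P2 10-13 | P3 13-16 | P4 16-21 | P1 21-23 |
Completion: P0=5  P1=23  P2=13  P3=16  P4=21
Turnaround (C−A): P0=5  P1=22  P2=12  P3=14  P4=17
Turnaround = completion − arrival: P0=5, P1=22, P2=12, P3=14, P4=17
Total turnaround = 5 + 22 + 12 + 14 + 17 = 70

70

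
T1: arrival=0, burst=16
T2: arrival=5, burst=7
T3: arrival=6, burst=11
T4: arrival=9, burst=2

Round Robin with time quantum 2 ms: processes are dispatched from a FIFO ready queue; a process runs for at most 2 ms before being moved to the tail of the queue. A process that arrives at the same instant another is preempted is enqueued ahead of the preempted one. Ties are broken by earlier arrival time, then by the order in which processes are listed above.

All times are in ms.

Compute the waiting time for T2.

Timeline: | T1 0-6 | T2 6-8 | T3 8-10 | T1 10-12 | T2 12-14 | T4 14-16 | T3 16-18 | T1 18-20 | T2 20-22 | T3 22-24 | T1 24-26 | T2 26-27 | T3 27-29 | T1 29-31 | T3 31-33 | T1 33-35 | T3 35-36 |
Completion: T1=35  T2=27  T3=36  T4=16
Turnaround (C−A): T1=35  T2=22  T3=30  T4=7
Waiting(T2) = turnaround − burst = 22 − 7 = 15

15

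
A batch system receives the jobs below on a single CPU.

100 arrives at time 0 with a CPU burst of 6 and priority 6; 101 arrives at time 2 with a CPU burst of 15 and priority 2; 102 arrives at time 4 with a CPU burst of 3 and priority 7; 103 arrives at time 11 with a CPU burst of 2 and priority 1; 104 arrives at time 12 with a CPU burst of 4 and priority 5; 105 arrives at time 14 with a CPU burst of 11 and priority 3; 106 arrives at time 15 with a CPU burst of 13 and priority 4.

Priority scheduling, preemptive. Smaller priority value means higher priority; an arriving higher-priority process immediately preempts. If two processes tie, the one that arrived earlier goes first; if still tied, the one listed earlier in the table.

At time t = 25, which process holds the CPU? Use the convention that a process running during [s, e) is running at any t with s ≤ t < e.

105

Timeline: | 100 0-2 | 101 2-11 | 103 11-13 | 101 13-19 | 105 19-30 | 106 30-43 | 104 43-47 | 100 47-51 | 102 51-54 |
Completion: 100=51  101=19  102=54  103=13  104=47  105=30  106=43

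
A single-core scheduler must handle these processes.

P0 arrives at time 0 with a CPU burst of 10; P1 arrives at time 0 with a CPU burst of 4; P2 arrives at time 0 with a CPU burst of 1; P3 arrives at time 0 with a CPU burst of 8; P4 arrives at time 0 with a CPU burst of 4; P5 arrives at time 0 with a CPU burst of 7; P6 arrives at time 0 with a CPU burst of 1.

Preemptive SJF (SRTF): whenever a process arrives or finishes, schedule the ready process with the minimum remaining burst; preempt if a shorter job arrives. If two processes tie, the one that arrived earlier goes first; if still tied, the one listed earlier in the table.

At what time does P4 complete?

10

Schedule: | P2 0-1 | P6 1-2 | P1 2-6 | P4 6-10 | P5 10-17 | P3 17-25 | P0 25-35 |
Completion: P0=35  P1=6  P2=1  P3=25  P4=10  P5=17  P6=2
Turnaround (C−A): P0=35  P1=6  P2=1  P3=25  P4=10  P5=17  P6=2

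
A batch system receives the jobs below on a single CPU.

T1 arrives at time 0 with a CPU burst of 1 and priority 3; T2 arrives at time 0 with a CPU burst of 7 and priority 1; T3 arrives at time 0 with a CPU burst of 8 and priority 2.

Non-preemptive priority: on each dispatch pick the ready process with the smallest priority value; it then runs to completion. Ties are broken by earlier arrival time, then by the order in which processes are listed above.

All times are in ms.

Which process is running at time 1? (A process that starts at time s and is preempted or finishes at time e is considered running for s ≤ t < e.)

T2

Schedule: | T2 0-7 | T3 7-15 | T1 15-16 |
Completion: T1=16  T2=7  T3=15
Turnaround (C−A): T1=16  T2=7  T3=15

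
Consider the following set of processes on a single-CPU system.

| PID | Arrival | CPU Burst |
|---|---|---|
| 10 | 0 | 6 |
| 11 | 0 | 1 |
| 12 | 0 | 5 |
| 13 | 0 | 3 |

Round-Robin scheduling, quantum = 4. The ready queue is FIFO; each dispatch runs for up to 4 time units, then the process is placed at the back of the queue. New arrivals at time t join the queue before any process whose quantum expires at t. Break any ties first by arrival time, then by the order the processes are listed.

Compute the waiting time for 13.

Schedule: | 10 0-4 | 11 4-5 | 12 5-9 | 13 9-12 | 10 12-14 | 12 14-15 |
Completion: 10=14  11=5  12=15  13=12
Waiting(13) = turnaround − burst = 12 − 3 = 9

9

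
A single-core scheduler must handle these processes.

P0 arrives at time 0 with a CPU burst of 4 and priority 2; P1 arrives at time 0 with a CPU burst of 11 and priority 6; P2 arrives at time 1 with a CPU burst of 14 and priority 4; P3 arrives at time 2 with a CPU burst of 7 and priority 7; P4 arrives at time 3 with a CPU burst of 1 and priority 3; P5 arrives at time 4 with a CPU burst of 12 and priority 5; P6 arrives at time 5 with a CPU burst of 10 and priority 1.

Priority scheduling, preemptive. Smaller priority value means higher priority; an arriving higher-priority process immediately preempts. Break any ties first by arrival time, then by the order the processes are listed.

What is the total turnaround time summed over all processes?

190

Schedule: | P0 0-4 | P4 4-5 | P6 5-15 | P2 15-29 | P5 29-41 | P1 41-52 | P3 52-59 |
Completion: P0=4  P1=52  P2=29  P3=59  P4=5  P5=41  P6=15
Turnaround (C−A): P0=4  P1=52  P2=28  P3=57  P4=2  P5=37  P6=10
Turnaround = completion − arrival: P0=4, P1=52, P2=28, P3=57, P4=2, P5=37, P6=10
Total turnaround = 4 + 52 + 28 + 57 + 2 + 37 + 10 = 190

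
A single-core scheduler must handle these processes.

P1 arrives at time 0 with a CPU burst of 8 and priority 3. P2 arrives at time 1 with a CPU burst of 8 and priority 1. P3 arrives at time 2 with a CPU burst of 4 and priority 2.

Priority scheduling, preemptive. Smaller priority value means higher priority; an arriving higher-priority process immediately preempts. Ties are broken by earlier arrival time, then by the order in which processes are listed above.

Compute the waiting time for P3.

Timeline: | P1 0-1 | P2 1-9 | P3 9-13 | P1 13-20 |
Completion: P1=20  P2=9  P3=13
Waiting(P3) = turnaround − burst = 11 − 4 = 7

7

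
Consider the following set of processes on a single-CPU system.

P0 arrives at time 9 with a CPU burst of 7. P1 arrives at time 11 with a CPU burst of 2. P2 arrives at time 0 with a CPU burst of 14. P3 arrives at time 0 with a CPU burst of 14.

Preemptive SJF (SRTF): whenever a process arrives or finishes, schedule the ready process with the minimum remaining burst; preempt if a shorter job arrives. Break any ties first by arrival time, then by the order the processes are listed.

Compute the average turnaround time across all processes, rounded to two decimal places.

17.25

Gantt: | P2 0-11 | P1 11-13 | P2 13-16 | P0 16-23 | P3 23-37 |
Completion: P0=23  P1=13  P2=16  P3=37
Turnaround (C−A): P0=14  P1=2  P2=16  P3=37
Turnaround times: P0=14, P1=2, P2=16, P3=37
Average turnaround = (14+2+16+37) / 4 = 69/4 = 17.25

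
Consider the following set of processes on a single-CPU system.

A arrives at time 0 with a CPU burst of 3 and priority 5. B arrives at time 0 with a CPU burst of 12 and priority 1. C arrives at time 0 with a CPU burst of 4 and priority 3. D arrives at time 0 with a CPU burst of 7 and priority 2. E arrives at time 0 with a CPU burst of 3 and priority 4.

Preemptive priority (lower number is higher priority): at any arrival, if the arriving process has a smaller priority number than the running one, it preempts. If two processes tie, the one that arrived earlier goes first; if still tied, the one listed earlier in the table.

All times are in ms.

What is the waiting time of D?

Timeline: | B 0-12 | D 12-19 | C 19-23 | E 23-26 | A 26-29 |
Completion: A=29  B=12  C=23  D=19  E=26
Turnaround (C−A): A=29  B=12  C=23  D=19  E=26
Waiting(D) = turnaround − burst = 19 − 7 = 12

12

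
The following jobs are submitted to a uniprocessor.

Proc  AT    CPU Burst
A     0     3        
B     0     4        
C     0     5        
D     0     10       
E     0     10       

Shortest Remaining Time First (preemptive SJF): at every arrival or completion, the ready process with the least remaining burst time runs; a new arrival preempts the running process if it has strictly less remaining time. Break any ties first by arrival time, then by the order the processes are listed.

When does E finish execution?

32

Schedule: | A 0-3 | B 3-7 | C 7-12 | D 12-22 | E 22-32 |
Completion: A=3  B=7  C=12  D=22  E=32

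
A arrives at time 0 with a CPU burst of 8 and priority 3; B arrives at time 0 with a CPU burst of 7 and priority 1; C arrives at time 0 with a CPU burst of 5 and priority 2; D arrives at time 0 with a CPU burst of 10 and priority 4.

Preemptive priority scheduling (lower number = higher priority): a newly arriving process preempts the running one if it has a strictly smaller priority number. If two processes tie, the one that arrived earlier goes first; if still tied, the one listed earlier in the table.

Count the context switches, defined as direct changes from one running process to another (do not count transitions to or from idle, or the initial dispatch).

3

Schedule: | B 0-7 | C 7-12 | A 12-20 | D 20-30 |
Completion: A=20  B=7  C=12  D=30
Turnaround (C−A): A=20  B=7  C=12  D=30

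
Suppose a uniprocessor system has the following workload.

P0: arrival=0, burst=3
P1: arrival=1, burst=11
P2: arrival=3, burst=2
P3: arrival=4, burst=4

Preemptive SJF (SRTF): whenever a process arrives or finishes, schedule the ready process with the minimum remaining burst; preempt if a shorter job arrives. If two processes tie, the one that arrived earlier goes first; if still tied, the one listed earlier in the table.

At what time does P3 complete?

9

Schedule: | P0 0-3 | P2 3-5 | P3 5-9 | P1 9-20 |
Completion: P0=3  P1=20  P2=5  P3=9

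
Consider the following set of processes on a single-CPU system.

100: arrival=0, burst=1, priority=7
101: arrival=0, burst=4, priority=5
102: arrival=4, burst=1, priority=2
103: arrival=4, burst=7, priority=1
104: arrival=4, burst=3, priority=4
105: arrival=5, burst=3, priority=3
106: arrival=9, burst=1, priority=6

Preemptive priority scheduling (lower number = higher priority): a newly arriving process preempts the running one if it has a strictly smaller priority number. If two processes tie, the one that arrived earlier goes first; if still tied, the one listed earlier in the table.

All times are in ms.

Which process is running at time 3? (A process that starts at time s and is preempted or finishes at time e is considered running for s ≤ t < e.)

101

Timeline: | 101 0-4 | 103 4-11 | 102 11-12 | 105 12-15 | 104 15-18 | 106 18-19 | 100 19-20 |
Completion: 100=20  101=4  102=12  103=11  104=18  105=15  106=19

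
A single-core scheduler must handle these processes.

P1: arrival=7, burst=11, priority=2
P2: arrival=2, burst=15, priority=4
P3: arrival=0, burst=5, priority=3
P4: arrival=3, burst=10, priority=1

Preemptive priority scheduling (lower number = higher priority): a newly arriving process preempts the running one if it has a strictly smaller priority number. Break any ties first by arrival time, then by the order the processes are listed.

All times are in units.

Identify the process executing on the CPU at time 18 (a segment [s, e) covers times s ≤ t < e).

Gantt: | P3 0-3 | P4 3-13 | P1 13-24 | P3 24-26 | P2 26-41 |
Completion: P1=24  P2=41  P3=26  P4=13

P1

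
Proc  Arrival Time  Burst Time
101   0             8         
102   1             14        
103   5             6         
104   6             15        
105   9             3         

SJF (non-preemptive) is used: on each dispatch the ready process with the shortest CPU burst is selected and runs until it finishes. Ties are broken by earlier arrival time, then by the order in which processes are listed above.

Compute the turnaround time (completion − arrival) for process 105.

Timeline: | 101 0-8 | 103 8-14 | 105 14-17 | 102 17-31 | 104 31-46 |
Completion: 101=8  102=31  103=14  104=46  105=17
Turnaround (C−A): 101=8  102=30  103=9  104=40  105=8
Turnaround(105) = completion − arrival = 17 − 9 = 8

8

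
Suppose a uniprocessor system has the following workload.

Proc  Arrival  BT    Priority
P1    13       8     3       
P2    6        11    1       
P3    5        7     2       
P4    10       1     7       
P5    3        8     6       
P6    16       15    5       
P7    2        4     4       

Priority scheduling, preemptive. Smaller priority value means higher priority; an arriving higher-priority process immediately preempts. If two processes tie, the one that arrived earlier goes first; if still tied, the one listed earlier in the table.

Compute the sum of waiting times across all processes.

152

Timeline: | idle 0-2 | P7 2-5 | P3 5-6 | P2 6-17 | P3 17-23 | P1 23-31 | P7 31-32 | P6 32-47 | P5 47-55 | P4 55-56 |
Completion: P1=31  P2=17  P3=23  P4=56  P5=55  P6=47  P7=32
Waiting = turnaround − burst: P1=10, P2=0, P3=11, P4=45, P5=44, P6=16, P7=26
Total waiting = 10 + 0 + 11 + 45 + 44 + 16 + 26 = 152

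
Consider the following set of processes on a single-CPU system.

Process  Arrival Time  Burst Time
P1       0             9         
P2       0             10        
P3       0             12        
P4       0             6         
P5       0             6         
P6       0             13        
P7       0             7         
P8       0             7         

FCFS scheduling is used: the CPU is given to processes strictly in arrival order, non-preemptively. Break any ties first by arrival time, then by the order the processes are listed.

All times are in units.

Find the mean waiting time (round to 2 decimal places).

32.25

Gantt: | P1 0-9 | P2 9-19 | P3 19-31 | P4 31-37 | P5 37-43 | P6 43-56 | P7 56-63 | P8 63-70 |
Completion: P1=9  P2=19  P3=31  P4=37  P5=43  P6=56  P7=63  P8=70
Turnaround (C−A): P1=9  P2=19  P3=31  P4=37  P5=43  P6=56  P7=63  P8=70
Waiting times: P1=0, P2=9, P3=19, P4=31, P5=37, P6=43, P7=56, P8=63
Average waiting = (0+9+19+31+37+43+56+63) / 8 = 258/8 = 32.25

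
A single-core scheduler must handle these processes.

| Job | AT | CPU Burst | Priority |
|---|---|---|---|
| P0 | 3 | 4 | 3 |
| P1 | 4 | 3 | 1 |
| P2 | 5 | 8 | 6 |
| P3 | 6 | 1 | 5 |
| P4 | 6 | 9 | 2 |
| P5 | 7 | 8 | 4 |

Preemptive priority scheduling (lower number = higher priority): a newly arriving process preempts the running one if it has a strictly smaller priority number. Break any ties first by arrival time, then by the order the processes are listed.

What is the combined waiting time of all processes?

69

Timeline: | idle 0-3 | P0 3-4 | P1 4-7 | P4 7-16 | P0 16-19 | P5 19-27 | P3 27-28 | P2 28-36 |
Completion: P0=19  P1=7  P2=36  P3=28  P4=16  P5=27
Turnaround (C−A): P0=16  P1=3  P2=31  P3=22  P4=10  P5=20
Waiting = turnaround − burst: P0=12, P1=0, P2=23, P3=21, P4=1, P5=12
Total waiting = 12 + 0 + 23 + 21 + 1 + 12 = 69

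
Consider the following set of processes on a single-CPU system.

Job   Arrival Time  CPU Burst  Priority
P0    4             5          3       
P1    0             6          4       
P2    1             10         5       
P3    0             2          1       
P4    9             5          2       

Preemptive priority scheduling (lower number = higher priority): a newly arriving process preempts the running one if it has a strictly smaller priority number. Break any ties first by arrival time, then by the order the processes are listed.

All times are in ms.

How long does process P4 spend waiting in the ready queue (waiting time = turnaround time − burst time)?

0

Schedule: | P3 0-2 | P1 2-4 | P0 4-9 | P4 9-14 | P1 14-18 | P2 18-28 |
Completion: P0=9  P1=18  P2=28  P3=2  P4=14
Turnaround (C−A): P0=5  P1=18  P2=27  P3=2  P4=5
Waiting(P4) = turnaround − burst = 5 − 5 = 0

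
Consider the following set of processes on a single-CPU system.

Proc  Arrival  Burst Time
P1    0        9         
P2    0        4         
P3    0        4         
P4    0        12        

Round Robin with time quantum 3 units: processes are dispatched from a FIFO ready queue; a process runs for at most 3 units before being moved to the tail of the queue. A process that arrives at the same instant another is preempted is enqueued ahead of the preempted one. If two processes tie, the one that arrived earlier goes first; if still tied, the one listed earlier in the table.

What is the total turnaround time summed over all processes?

Gantt: | P1 0-3 | P2 3-6 | P3 6-9 | P4 9-12 | P1 12-15 | P2 15-16 | P3 16-17 | P4 17-20 | P1 20-23 | P4 23-29 |
Completion: P1=23  P2=16  P3=17  P4=29
Turnaround (C−A): P1=23  P2=16  P3=17  P4=29
Turnaround = completion − arrival: P1=23, P2=16, P3=17, P4=29
Total turnaround = 23 + 16 + 17 + 29 = 85

85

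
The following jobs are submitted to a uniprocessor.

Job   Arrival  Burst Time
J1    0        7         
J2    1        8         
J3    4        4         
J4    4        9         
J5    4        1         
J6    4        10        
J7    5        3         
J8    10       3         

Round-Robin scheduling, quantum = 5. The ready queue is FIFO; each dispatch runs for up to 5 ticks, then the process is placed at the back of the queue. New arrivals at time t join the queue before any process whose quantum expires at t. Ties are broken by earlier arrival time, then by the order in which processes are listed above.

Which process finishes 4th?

Timeline: | J1 0-5 | J2 5-10 | J3 10-14 | J4 14-19 | J5 19-20 | J6 20-25 | J7 25-28 | J1 28-30 | J8 30-33 | J2 33-36 | J4 36-40 | J6 40-45 |
Completion: J1=30  J2=36  J3=14  J4=40  J5=20  J6=45  J7=28  J8=33
Finish order: J3 → J5 → J7 → J1 → J8 → J2 → J4 → J6

J1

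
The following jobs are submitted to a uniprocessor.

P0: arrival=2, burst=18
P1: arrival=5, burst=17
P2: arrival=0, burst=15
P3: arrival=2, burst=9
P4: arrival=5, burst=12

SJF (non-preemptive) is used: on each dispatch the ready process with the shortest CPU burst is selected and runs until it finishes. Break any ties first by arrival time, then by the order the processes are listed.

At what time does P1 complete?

Schedule: | P2 0-15 | P3 15-24 | P4 24-36 | P1 36-53 | P0 53-71 |
Completion: P0=71  P1=53  P2=15  P3=24  P4=36
Turnaround (C−A): P0=69  P1=48  P2=15  P3=22  P4=31

53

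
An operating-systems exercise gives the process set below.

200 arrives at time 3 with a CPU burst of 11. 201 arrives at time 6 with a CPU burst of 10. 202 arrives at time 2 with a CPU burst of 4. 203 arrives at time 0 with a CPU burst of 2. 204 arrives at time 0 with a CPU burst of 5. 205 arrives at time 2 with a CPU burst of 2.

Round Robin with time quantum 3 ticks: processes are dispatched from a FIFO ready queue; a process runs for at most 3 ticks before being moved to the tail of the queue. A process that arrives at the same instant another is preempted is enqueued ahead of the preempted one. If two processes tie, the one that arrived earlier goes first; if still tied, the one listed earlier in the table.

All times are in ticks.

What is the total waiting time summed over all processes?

Gantt: | 203 0-2 | 204 2-5 | 202 5-8 | 205 8-10 | 200 10-13 | 204 13-15 | 201 15-18 | 202 18-19 | 200 19-22 | 201 22-25 | 200 25-28 | 201 28-31 | 200 31-33 | 201 33-34 |
Completion: 200=33  201=34  202=19  203=2  204=15  205=10
Turnaround (C−A): 200=30  201=28  202=17  203=2  204=15  205=8
Waiting = turnaround − burst: 200=19, 201=18, 202=13, 203=0, 204=10, 205=6
Total waiting = 19 + 18 + 13 + 0 + 10 + 6 = 66

66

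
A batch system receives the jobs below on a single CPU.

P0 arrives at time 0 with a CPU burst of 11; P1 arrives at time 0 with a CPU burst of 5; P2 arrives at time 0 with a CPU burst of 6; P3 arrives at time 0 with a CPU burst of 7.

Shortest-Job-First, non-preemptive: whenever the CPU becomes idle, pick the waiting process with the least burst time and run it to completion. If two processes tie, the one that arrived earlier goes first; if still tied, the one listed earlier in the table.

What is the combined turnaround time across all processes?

Gantt: | P1 0-5 | P2 5-11 | P3 11-18 | P0 18-29 |
Completion: P0=29  P1=5  P2=11  P3=18
Turnaround = completion − arrival: P0=29, P1=5, P2=11, P3=18
Total turnaround = 29 + 5 + 11 + 18 = 63

63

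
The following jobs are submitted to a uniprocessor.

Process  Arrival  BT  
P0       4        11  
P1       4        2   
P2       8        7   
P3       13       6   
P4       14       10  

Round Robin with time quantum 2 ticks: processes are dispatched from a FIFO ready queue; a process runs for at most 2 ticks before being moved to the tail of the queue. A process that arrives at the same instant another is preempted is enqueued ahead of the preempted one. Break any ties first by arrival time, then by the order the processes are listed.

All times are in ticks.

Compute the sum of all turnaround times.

Timeline: | idle 0-4 | P0 4-6 | P1 6-8 | P0 8-10 | P2 10-12 | P0 12-14 | P2 14-16 | P3 16-18 | P4 18-20 | P0 20-22 | P2 22-24 | P3 24-26 | P4 26-28 | P0 28-30 | P2 30-31 | P3 31-33 | P4 33-35 | P0 35-36 | P4 36-40 |
Completion: P0=36  P1=8  P2=31  P3=33  P4=40
Turnaround = completion − arrival: P0=32, P1=4, P2=23, P3=20, P4=26
Total turnaround = 32 + 4 + 23 + 20 + 26 = 105

105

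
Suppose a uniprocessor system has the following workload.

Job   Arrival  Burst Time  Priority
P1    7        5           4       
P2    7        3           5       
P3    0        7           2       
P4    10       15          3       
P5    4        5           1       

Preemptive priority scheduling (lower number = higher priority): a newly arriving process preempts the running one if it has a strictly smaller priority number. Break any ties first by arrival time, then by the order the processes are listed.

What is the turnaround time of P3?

Schedule: | P3 0-4 | P5 4-9 | P3 9-12 | P4 12-27 | P1 27-32 | P2 32-35 |
Completion: P1=32  P2=35  P3=12  P4=27  P5=9
Turnaround (C−A): P1=25  P2=28  P3=12  P4=17  P5=5
Turnaround(P3) = completion − arrival = 12 − 0 = 12

12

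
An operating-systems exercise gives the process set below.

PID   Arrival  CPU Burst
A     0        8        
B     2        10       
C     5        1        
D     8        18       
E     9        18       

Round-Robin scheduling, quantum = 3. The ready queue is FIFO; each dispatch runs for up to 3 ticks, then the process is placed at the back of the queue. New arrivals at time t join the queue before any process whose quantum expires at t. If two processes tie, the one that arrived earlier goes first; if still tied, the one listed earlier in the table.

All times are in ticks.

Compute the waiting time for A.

Timeline: | A 0-3 | B 3-6 | A 6-9 | C 9-10 | B 10-13 | D 13-16 | E 16-19 | A 19-21 | B 21-24 | D 24-27 | E 27-30 | B 30-31 | D 31-34 | E 34-37 | D 37-40 | E 40-43 | D 43-46 | E 46-49 | D 49-52 | E 52-55 |
Completion: A=21  B=31  C=10  D=52  E=55
Turnaround (C−A): A=21  B=29  C=5  D=44  E=46
Waiting(A) = turnaround − burst = 21 − 8 = 13

13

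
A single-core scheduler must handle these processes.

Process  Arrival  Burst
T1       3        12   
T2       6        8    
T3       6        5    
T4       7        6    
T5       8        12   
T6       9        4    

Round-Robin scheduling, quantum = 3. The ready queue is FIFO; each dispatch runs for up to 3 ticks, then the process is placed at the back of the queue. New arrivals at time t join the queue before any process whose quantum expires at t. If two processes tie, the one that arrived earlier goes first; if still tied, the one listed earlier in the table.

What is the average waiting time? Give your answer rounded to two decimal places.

Schedule: | idle 0-3 | T1 3-6 | T2 6-9 | T3 9-12 | T1 12-15 | T4 15-18 | T5 18-21 | T6 21-24 | T2 24-27 | T3 27-29 | T1 29-32 | T4 32-35 | T5 35-38 | T6 38-39 | T2 39-41 | T1 41-44 | T5 44-50 |
Completion: T1=44  T2=41  T3=29  T4=35  T5=50  T6=39
Waiting times: T1=29, T2=27, T3=18, T4=22, T5=30, T6=26
Average waiting = (29+27+18+22+30+26) / 6 = 152/6 = 25.33

25.33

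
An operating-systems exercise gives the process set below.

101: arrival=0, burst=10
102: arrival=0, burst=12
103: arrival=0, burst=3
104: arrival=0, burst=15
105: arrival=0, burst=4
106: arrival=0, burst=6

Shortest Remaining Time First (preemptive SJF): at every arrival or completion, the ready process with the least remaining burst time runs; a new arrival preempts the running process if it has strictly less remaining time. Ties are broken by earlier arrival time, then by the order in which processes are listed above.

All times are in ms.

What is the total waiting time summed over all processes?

Timeline: | 103 0-3 | 105 3-7 | 106 7-13 | 101 13-23 | 102 23-35 | 104 35-50 |
Completion: 101=23  102=35  103=3  104=50  105=7  106=13
Turnaround (C−A): 101=23  102=35  103=3  104=50  105=7  106=13
Waiting = turnaround − burst: 101=13, 102=23, 103=0, 104=35, 105=3, 106=7
Total waiting = 13 + 23 + 0 + 35 + 3 + 7 = 81

81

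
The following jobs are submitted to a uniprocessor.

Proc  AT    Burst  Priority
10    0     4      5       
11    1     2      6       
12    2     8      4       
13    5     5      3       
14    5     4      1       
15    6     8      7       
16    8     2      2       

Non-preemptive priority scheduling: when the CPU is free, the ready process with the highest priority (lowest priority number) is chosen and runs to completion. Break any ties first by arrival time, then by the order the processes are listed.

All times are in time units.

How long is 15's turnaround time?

27

Schedule: | 10 0-4 | 12 4-12 | 14 12-16 | 16 16-18 | 13 18-23 | 11 23-25 | 15 25-33 |
Completion: 10=4  11=25  12=12  13=23  14=16  15=33  16=18
Turnaround (C−A): 10=4  11=24  12=10  13=18  14=11  15=27  16=10
Turnaround(15) = completion − arrival = 33 − 6 = 27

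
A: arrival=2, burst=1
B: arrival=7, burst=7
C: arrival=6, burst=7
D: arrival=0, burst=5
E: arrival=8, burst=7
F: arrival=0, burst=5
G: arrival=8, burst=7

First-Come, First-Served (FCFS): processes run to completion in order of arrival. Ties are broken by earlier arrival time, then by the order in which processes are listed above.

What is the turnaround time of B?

Schedule: | D 0-5 | F 5-10 | A 10-11 | C 11-18 | B 18-25 | E 25-32 | G 32-39 |
Completion: A=11  B=25  C=18  D=5  E=32  F=10  G=39
Turnaround (C−A): A=9  B=18  C=12  D=5  E=24  F=10  G=31
Turnaround(B) = completion − arrival = 25 − 7 = 18

18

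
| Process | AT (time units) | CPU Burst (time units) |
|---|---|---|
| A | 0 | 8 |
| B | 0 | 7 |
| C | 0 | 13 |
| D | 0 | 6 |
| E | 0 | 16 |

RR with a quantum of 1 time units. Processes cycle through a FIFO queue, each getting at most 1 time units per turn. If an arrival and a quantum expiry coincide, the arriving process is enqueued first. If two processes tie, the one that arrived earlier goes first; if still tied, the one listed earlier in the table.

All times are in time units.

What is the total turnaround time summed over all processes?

192

Gantt: | A 0-1 | B 1-2 | C 2-3 | D 3-4 | E 4-5 | A 5-6 | B 6-7 | C 7-8 | D 8-9 | E 9-10 | A 10-11 | B 11-12 | C 12-13 | D 13-14 | E 14-15 | A 15-16 | B 16-17 | C 17-18 | D 18-19 | E 19-20 | A 20-21 | B 21-22 | C 22-23 | D 23-24 | E 24-25 | A 25-26 | B 26-27 | C 27-28 | D 28-29 | E 29-30 | A 30-31 | B 31-32 | C 32-33 | E 33-34 | A 34-35 | C 35-36 | E 36-37 | C 37-38 | E 38-39 | C 39-40 | E 40-41 | C 41-42 | E 42-43 | C 43-44 | E 44-45 | C 45-46 | E 46-50 |
Completion: A=35  B=32  C=46  D=29  E=50
Turnaround (C−A): A=35  B=32  C=46  D=29  E=50
Turnaround = completion − arrival: A=35, B=32, C=46, D=29, E=50
Total turnaround = 35 + 32 + 46 + 29 + 50 = 192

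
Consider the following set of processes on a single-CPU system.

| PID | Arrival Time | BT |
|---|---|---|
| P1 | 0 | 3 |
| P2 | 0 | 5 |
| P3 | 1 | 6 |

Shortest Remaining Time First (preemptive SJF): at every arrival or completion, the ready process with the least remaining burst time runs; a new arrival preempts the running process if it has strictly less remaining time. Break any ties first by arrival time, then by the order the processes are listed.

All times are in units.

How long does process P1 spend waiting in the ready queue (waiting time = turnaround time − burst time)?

Gantt: | P1 0-3 | P2 3-8 | P3 8-14 |
Completion: P1=3  P2=8  P3=14
Turnaround (C−A): P1=3  P2=8  P3=13
Waiting(P1) = turnaround − burst = 3 − 3 = 0

0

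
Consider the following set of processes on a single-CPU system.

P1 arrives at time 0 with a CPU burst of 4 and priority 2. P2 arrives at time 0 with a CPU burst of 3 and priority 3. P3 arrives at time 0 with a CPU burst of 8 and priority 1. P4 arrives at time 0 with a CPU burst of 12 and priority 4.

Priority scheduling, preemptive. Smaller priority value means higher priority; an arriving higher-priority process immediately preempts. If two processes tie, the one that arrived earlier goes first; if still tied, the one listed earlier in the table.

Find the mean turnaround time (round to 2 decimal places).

15.50

Schedule: | P3 0-8 | P1 8-12 | P2 12-15 | P4 15-27 |
Completion: P1=12  P2=15  P3=8  P4=27
Turnaround times: P1=12, P2=15, P3=8, P4=27
Average turnaround = (12+15+8+27) / 4 = 62/4 = 15.50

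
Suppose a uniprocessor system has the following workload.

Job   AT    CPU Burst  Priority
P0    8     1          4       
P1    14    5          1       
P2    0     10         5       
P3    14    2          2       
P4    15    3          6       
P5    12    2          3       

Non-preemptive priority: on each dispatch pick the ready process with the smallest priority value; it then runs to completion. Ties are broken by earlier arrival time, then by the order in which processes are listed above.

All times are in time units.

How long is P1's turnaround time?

5

Gantt: | P2 0-10 | P0 10-11 | idle 11-12 | P5 12-14 | P1 14-19 | P3 19-21 | P4 21-24 |
Completion: P0=11  P1=19  P2=10  P3=21  P4=24  P5=14
Turnaround (C−A): P0=3  P1=5  P2=10  P3=7  P4=9  P5=2
Turnaround(P1) = completion − arrival = 19 − 14 = 5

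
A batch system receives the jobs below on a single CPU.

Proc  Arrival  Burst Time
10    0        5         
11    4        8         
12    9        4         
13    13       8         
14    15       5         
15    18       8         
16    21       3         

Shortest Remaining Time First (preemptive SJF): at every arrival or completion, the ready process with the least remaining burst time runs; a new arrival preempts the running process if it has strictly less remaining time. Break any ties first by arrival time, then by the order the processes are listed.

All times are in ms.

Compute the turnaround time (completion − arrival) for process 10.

5

Schedule: | 10 0-5 | 11 5-13 | 12 13-17 | 14 17-22 | 16 22-25 | 13 25-33 | 15 33-41 |
Completion: 10=5  11=13  12=17  13=33  14=22  15=41  16=25
Turnaround (C−A): 10=5  11=9  12=8  13=20  14=7  15=23  16=4
Turnaround(10) = completion − arrival = 5 − 0 = 5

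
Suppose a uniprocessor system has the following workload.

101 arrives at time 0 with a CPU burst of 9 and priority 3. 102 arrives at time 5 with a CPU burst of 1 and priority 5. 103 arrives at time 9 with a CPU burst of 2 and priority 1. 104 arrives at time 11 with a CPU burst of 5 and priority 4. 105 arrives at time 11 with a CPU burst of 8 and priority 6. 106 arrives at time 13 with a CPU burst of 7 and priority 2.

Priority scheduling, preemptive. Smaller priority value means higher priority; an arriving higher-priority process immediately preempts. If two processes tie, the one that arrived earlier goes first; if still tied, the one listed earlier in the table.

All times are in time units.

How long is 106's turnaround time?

7

Schedule: | 101 0-9 | 103 9-11 | 104 11-13 | 106 13-20 | 104 20-23 | 102 23-24 | 105 24-32 |
Completion: 101=9  102=24  103=11  104=23  105=32  106=20
Turnaround(106) = completion − arrival = 20 − 13 = 7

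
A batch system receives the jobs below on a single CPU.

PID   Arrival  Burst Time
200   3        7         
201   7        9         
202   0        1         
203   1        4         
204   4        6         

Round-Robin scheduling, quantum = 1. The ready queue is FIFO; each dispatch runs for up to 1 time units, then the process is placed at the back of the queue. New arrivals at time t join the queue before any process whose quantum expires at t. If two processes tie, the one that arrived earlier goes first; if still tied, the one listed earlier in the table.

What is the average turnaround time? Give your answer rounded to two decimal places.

13.00

Timeline: | 202 0-1 | 203 1-3 | 200 3-4 | 203 4-5 | 204 5-6 | 200 6-7 | 203 7-8 | 204 8-9 | 201 9-10 | 200 10-11 | 204 11-12 | 201 12-13 | 200 13-14 | 204 14-15 | 201 15-16 | 200 16-17 | 204 17-18 | 201 18-19 | 200 19-20 | 204 20-21 | 201 21-22 | 200 22-23 | 201 23-27 |
Completion: 200=23  201=27  202=1  203=8  204=21
Turnaround (C−A): 200=20  201=20  202=1  203=7  204=17
Turnaround times: 200=20, 201=20, 202=1, 203=7, 204=17
Average turnaround = (20+20+1+7+17) / 5 = 65/5 = 13.00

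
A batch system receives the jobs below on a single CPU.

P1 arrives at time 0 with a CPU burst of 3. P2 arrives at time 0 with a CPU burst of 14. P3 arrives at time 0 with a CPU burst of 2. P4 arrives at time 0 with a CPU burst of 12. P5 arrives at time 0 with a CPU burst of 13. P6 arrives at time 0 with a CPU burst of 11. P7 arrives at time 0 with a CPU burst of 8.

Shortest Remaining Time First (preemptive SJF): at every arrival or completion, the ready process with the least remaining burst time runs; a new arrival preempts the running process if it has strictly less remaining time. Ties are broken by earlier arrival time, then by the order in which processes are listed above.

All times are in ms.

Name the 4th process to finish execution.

P6

Timeline: | P3 0-2 | P1 2-5 | P7 5-13 | P6 13-24 | P4 24-36 | P5 36-49 | P2 49-63 |
Completion: P1=5  P2=63  P3=2  P4=36  P5=49  P6=24  P7=13
Finish order: P3 → P1 → P7 → P6 → P4 → P5 → P2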